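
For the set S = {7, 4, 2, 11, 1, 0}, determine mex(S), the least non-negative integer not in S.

The values 0, 1, 2 are all present; 3 is the first non-negative integer missing from the set.

3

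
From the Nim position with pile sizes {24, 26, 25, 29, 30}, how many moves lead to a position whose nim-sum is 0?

5

Compute the nim-sum pairwise:
24 ^ 26 = 2
2 ^ 25 = 27
27 ^ 29 = 6
6 ^ 30 = 24
The overall nim-sum is X = 24. A pile of size p has a winning move iff p XOR X < p (reduce it to p XOR X).
  24: 24 XOR 24 = 0 < 24 — winning move (to 0).
  26: 26 XOR 24 = 2 < 26 — winning move (to 2).
  25: 25 XOR 24 = 1 < 25 — winning move (to 1).
  29: 29 XOR 24 = 5 < 29 — winning move (to 5).
  30: 30 XOR 24 = 6 < 30 — winning move (to 6).
That gives 5 winning moves.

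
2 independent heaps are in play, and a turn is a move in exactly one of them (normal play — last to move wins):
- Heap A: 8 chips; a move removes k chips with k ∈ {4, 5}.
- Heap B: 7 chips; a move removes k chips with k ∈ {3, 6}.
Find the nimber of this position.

Grundy values for heap A (subtraction set {4, 5}):
k:     0  1  2  3  4  5  6  7  8
g(k):  0  0  0  0  1  1  1  1  2
So g(8) = 2.
For heap B, compute g(0), g(1), … with moves {3, 6}:
g(0) = mex{} = 0
g(1) = mex{} = 0
g(2) = mex{} = 0
g(3) = mex{0} = 1
g(4) = mex{0} = 1
g(5) = mex{0} = 1
g(6) = mex{0,1} = 2
g(7) = mex{0,1} = 2
So g(7) = 2.
The value of a disjunctive sum is the nim-sum of the parts.
Combined value = 2 ⊕ 2 = 0.

0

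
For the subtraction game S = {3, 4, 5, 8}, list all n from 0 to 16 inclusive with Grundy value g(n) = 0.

0, 1, 2, 11, 12, 13

Grundy values for subtraction set {3, 4, 5, 8}:
k:     0  1  2  3  4  5  6  7  8  9 10 11 12 13 14 15 16
g(k):  0  0  0  1  1  1  2  2  2  3  3  0  0  0  1  1  1
The P-positions (g = 0) in 0..16 are 0, 1, 2, 11, 12, 13.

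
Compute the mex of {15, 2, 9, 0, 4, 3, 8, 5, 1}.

The values 0, 1, 2, 3, 4, 5 are all present; 6 is the first non-negative integer missing from the set.

6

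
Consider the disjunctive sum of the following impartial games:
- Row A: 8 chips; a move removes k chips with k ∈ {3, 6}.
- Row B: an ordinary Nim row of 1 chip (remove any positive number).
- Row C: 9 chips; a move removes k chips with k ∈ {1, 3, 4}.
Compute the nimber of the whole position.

For row A, compute g(0), g(1), … with moves {3, 6}:
g(0) = mex{} = 0
g(1) = mex{} = 0
g(2) = mex{} = 0
g(3) = mex{0} = 1
g(4) = mex{0} = 1
g(5) = mex{0} = 1
g(6) = mex{0,1} = 2
g(7) = mex{0,1} = 2
g(8) = mex{0,1} = 2
So g(8) = 2.
Row B is a plain Nim row of size 1, so its Grundy value is 1.
For row C, compute g(0), g(1), … with moves {1, 3, 4}:
k:     0  1  2  3  4  5  6  7  8  9
g(k):  0  1  0  1  2  3  2  0  1  0
So g(9) = 0.
By the Sprague-Grundy theorem, the Grundy value of a sum of independent games is the XOR of the component values.
Combined value = 2 ⊕ 1 ⊕ 0 = 3.

3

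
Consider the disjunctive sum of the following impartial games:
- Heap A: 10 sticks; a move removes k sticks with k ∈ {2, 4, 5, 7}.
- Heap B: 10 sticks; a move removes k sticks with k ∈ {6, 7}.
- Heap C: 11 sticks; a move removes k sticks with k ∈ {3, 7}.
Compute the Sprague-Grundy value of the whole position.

1

Grundy values for heap A (subtraction set {2, 4, 5, 7}):
k:     0  1  2  3  4  5  6  7  8  9 10
g(k):  0  0  1  1  2  2  3  3  4  0  0
So g(10) = 0.
Build the Grundy sequence for heap B with g(k) = mex{g(k−s) : s ∈ {6, 7}, s ≤ k}:
k:     0  1  2  3  4  5  6  7  8  9 10
g(k):  0  0  0  0  0  0  1  1  1  1  1
So g(10) = 1.
For heap C, compute g(0), g(1), … with moves {3, 7}:
g(0) = mex{} = 0
g(1) = mex{} = 0
g(2) = mex{} = 0
g(3) = mex{0} = 1
g(4) = mex{0} = 1
g(5) = mex{0} = 1
g(6) = mex{1} = 0
g(7) = mex{0,1} = 2
g(8) = mex{0,1} = 2
g(9) = mex{0} = 1
g(10) = mex{1,2} = 0
g(11) = mex{1,2} = 0
So g(11) = 0.
By the Sprague-Grundy theorem, the Grundy value of a sum of independent games is the XOR of the component values.
Combined value = 0 ⊕ 1 ⊕ 0 = 1.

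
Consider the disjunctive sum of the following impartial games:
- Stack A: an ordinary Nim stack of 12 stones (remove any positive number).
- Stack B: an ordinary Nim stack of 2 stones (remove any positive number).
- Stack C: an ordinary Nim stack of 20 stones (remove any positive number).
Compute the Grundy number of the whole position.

26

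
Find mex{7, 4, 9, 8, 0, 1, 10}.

2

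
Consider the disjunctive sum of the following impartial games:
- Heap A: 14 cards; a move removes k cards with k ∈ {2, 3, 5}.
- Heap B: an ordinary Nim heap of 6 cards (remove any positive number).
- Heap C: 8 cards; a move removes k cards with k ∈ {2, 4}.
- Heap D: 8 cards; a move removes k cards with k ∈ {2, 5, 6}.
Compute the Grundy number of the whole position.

7

For heap A, compute g(0), g(1), … with moves {2, 3, 5}:
k:     0  1  2  3  4  5  6  7  8  9 10 11 12 13 14
g(k):  0  0  1  1  2  2  3  0  0  1  1  2  2  3  0
So g(14) = 0.
Heap B is a plain Nim heap of size 6, so its Grundy value is 6.
Grundy values for heap C (subtraction set {2, 4}):
k:     0  1  2  3  4  5  6  7  8
g(k):  0  0  1  1  2  2  0  0  1
So g(8) = 1.
For heap D, compute g(0), g(1), … with moves {2, 5, 6}:
g(0) = mex{} = 0
g(1) = mex{} = 0
g(2) = mex{0} = 1
g(3) = mex{0} = 1
g(4) = mex{1} = 0
g(5) = mex{0,1} = 2
g(6) = mex{0} = 1
g(7) = mex{0,1,2} = 3
g(8) = mex{1} = 0
So g(8) = 0.
The value of a disjunctive sum is the nim-sum of the parts.
Combined value = 0 XOR 6 XOR 1 XOR 0 = 7.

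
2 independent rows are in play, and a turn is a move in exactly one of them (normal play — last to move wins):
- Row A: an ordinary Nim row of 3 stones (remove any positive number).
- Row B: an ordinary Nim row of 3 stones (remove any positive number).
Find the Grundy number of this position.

Row A is a plain Nim row of size 3, so its Grundy value is 3.
Row B is a plain Nim row of size 3, so its Grundy value is 3.
By the Sprague-Grundy theorem, the Grundy value of a sum of independent games is the XOR of the component values.
Combined value = 3 XOR 3 = 0.

0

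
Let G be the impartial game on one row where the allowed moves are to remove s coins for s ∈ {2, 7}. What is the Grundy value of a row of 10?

0

Build the Grundy sequence with g(k) = mex{g(k−s) : s ∈ {2, 7}, s ≤ k}:
k:     0  1  2  3  4  5  6  7  8  9 10
g(k):  0  0  1  1  0  0  1  1  2  0  0
So g(10) = 0.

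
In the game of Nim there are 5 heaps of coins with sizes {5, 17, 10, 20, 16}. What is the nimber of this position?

Nim-sum: 5 ⊕ 17 ⊕ 10 ⊕ 20 ⊕ 16 = 26.

26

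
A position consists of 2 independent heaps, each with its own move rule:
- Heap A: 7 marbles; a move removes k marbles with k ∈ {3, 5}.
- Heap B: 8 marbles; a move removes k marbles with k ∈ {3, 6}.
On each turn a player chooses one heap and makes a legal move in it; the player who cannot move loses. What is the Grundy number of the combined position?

0

Build the Grundy sequence for heap A with g(k) = mex{g(k−s) : s ∈ {3, 5}, s ≤ k}:
g(0) = mex{} = 0
g(1) = mex{} = 0
g(2) = mex{} = 0
g(3) = mex{0} = 1
g(4) = mex{0} = 1
g(5) = mex{0} = 1
g(6) = mex{0,1} = 2
g(7) = mex{0,1} = 2
So g(7) = 2.
Grundy values for heap B (subtraction set {3, 6}):
g(0) = mex{} = 0
g(1) = mex{} = 0
g(2) = mex{} = 0
g(3) = mex{0} = 1
g(4) = mex{0} = 1
g(5) = mex{0} = 1
g(6) = mex{0,1} = 2
g(7) = mex{0,1} = 2
g(8) = mex{0,1} = 2
So g(8) = 2.
By the Sprague-Grundy theorem, the Grundy value of a sum of independent games is the XOR of the component values.
Combined value = 2 XOR 2 = 0.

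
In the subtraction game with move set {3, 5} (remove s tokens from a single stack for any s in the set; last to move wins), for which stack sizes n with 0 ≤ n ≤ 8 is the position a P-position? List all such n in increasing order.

0, 1, 2, 8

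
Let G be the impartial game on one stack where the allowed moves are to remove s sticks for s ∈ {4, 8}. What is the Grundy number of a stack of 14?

0

Build the Grundy sequence with g(k) = mex{g(k−s) : s ∈ {4, 8}, s ≤ k}:
k:     0  1  2  3  4  5  6  7  8  9 10 11 12 13 14
g(k):  0  0  0  0  1  1  1  1  2  2  2  2  0  0  0
So g(14) = 0.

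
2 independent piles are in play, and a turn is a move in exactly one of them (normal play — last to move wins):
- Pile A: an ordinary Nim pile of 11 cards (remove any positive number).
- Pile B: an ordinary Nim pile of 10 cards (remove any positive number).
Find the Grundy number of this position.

1

Pile A is a plain Nim pile of size 11, so its Grundy value is 11.
Pile B is a plain Nim pile of size 10, so its Grundy value is 10.
The value of a disjunctive sum is the nim-sum of the parts.
Combined value = 11 ⊕ 10 = 1.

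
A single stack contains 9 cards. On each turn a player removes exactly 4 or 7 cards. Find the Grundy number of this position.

2

Build the Grundy sequence with g(k) = mex{g(k−s) : s ∈ {4, 7}, s ≤ k}:
g(0) = mex{} = 0
g(1) = mex{} = 0
g(2) = mex{} = 0
g(3) = mex{} = 0
g(4) = mex{0} = 1
g(5) = mex{0} = 1
g(6) = mex{0} = 1
g(7) = mex{0} = 1
g(8) = mex{0,1} = 2
g(9) = mex{0,1} = 2
So g(9) = 2.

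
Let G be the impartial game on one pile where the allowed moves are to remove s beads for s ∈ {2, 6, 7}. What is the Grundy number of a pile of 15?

Compute g(0), g(1), … for moves {2, 6, 7}:
k:     0  1  2  3  4  5  6  7  8  9 10 11 12 13 14 15
g(k):  0  0  1  1  0  0  1  1  2  0  3  1  2  0  0  1
So g(15) = 1.

1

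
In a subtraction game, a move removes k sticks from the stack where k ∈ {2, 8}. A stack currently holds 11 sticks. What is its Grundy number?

Compute g(0), g(1), … for moves {2, 8}:
g(0) = mex{} = 0
g(1) = mex{} = 0
g(2) = mex{0} = 1
g(3) = mex{0} = 1
g(4) = mex{1} = 0
g(5) = mex{1} = 0
g(6) = mex{0} = 1
g(7) = mex{0} = 1
g(8) = mex{0,1} = 2
g(9) = mex{0,1} = 2
g(10) = mex{1,2} = 0
g(11) = mex{1,2} = 0
So g(11) = 0.

0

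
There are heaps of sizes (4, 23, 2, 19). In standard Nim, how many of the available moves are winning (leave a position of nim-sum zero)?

Nim-sum: 4 ^ 23 ^ 2 ^ 19 = 2.
The overall nim-sum is X = 2. A heap of size p has a winning move iff p XOR X < p (reduce it to p XOR X).
  4: 4 XOR 2 = 6 ≥ 4 — no move.
  23: 23 XOR 2 = 21 < 23 — winning move (to 21).
  2: 2 XOR 2 = 0 < 2 — winning move (to 0).
  19: 19 XOR 2 = 17 < 19 — winning move (to 17).
That gives 3 winning moves.

3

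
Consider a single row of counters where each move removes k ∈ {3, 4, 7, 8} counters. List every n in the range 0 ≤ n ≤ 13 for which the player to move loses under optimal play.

0, 1, 2, 11, 12, 13

Grundy values for subtraction set {3, 4, 7, 8}:
k:     0  1  2  3  4  5  6  7  8  9 10 11 12 13
g(k):  0  0  0  1  1  1  2  2  2  3  3  0  0  0
The P-positions (g = 0) in 0..13 are 0, 1, 2, 11, 12, 13.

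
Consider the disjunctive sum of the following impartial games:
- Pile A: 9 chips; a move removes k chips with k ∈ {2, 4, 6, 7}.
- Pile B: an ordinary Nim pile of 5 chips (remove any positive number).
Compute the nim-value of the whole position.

5

Build the Grundy sequence for pile A with g(k) = mex{g(k−s) : s ∈ {2, 4, 6, 7}, s ≤ k}:
g(0) = mex{} = 0
g(1) = mex{} = 0
g(2) = mex{0} = 1
g(3) = mex{0} = 1
g(4) = mex{0,1} = 2
g(5) = mex{0,1} = 2
g(6) = mex{0,1,2} = 3
g(7) = mex{0,1,2} = 3
g(8) = mex{0,1,2,3} = 4
g(9) = mex{1,2,3} = 0
So g(9) = 0.
Pile B is a plain Nim pile of size 5, so its Grundy value is 5.
The value of a disjunctive sum is the nim-sum of the parts.
Combined value = 0 ⊕ 5 = 5.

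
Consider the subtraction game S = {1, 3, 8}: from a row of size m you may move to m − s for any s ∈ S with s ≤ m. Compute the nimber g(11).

Build the Grundy sequence with g(k) = mex{g(k−s) : s ∈ {1, 3, 8}, s ≤ k}:
g(0) = mex{} = 0
g(1) = mex{0} = 1
g(2) = mex{1} = 0
g(3) = mex{0} = 1
g(4) = mex{1} = 0
g(5) = mex{0} = 1
g(6) = mex{1} = 0
g(7) = mex{0} = 1
g(8) = mex{0,1} = 2
g(9) = mex{0,1,2} = 3
g(10) = mex{0,1,3} = 2
g(11) = mex{1,2} = 0
So g(11) = 0.

0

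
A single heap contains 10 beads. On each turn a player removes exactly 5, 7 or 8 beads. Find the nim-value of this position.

2

Build the Grundy sequence with g(k) = mex{g(k−s) : s ∈ {5, 7, 8}, s ≤ k}:
k:     0  1  2  3  4  5  6  7  8  9 10
g(k):  0  0  0  0  0  1  1  1  1  1  2
So g(10) = 2.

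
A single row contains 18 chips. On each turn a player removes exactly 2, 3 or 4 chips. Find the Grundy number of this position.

Compute g(0), g(1), … for moves {2, 3, 4}:
k:     0  1  2  3  4  5  6  7  8  9 10 11 12 13 14 15 16 17 18
g(k):  0  0  1  1  2  2  0  0  1  1  2  2  0  0  1  1  2  2  0
So g(18) = 0.

0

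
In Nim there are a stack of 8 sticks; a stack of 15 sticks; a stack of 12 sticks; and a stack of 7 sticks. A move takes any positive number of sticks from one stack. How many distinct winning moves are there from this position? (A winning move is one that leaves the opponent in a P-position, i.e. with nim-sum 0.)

3

Nim-sum: 8 ^ 15 ^ 12 ^ 7 = 12.
The overall nim-sum is X = 12. A stack of size p has a winning move iff p XOR X < p (reduce it to p XOR X).
  8: 8 XOR 12 = 4 < 8 — winning move (to 4).
  15: 15 XOR 12 = 3 < 15 — winning move (to 3).
  12: 12 XOR 12 = 0 < 12 — winning move (to 0).
  7: 7 XOR 12 = 11 ≥ 7 — no move.
That gives 3 winning moves.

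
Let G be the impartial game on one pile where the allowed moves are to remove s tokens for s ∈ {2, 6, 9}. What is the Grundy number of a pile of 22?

1

Grundy values for subtraction set {2, 6, 9}:
k:     0  1  2  3  4  5  6  7  8  9 10 11 12 13 14 15 16 17 18 19 20 21 22
g(k):  0  0  1  1  0  0  1  1  0  2  1  3  0  2  1  0  0  1  1  0  0  1  1
So g(22) = 1.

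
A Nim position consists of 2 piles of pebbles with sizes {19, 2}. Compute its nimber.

17

In binary:
  10011  (19)
  00010  (2)
  -----
  10001  (17)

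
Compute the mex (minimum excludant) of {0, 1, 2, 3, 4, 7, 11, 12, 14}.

5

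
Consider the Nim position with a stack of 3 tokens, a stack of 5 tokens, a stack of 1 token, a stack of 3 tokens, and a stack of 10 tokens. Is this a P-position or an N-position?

N-position

Bitwise XOR of the heap sizes:
  0011  (3)
  0101  (5)
  0001  (1)
  0011  (3)
  1010  (10)
  ----
  1110  (14)
The nim-sum is 14 ≠ 0, so this is an N-position: the player to move can win.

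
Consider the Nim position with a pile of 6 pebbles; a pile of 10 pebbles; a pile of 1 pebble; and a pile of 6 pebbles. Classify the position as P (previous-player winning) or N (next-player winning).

In binary:
  0110  (6)
  1010  (10)
  0001  (1)
  0110  (6)
  ----
  1011  (11)
The nim-sum is 11 ≠ 0, so this is an N-position: the player to move can win.

N-position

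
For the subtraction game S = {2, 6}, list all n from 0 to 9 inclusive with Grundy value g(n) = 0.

0, 1, 4, 5, 8, 9

Compute g(0), g(1), … for moves {2, 6}:
k:     0  1  2  3  4  5  6  7  8  9
g(k):  0  0  1  1  0  0  1  1  0  0
The P-positions (g = 0) in 0..9 are 0, 1, 4, 5, 8, 9.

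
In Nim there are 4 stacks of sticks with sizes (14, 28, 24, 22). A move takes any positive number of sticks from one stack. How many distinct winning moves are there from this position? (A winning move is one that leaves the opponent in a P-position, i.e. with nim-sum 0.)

Nim-sum: 14 XOR 28 XOR 24 XOR 22 = 28.
The overall nim-sum is X = 28. A stack of size p has a winning move iff p XOR X < p (reduce it to p XOR X).
  14: 14 XOR 28 = 18 ≥ 14 — no move.
  28: 28 XOR 28 = 0 < 28 — winning move (to 0).
  24: 24 XOR 28 = 4 < 24 — winning move (to 4).
  22: 22 XOR 28 = 10 < 22 — winning move (to 10).
That gives 3 winning moves.

3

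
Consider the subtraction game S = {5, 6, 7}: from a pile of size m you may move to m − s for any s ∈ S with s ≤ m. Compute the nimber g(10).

2

Compute g(0), g(1), … for moves {5, 6, 7}:
k:     0  1  2  3  4  5  6  7  8  9 10
g(k):  0  0  0  0  0  1  1  1  1  1  2
So g(10) = 2.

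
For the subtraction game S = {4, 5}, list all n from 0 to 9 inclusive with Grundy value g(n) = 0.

Compute g(0), g(1), … for moves {4, 5}:
k:     0  1  2  3  4  5  6  7  8  9
g(k):  0  0  0  0  1  1  1  1  2  0
The P-positions (g = 0) in 0..9 are 0, 1, 2, 3, 9.

0, 1, 2, 3, 9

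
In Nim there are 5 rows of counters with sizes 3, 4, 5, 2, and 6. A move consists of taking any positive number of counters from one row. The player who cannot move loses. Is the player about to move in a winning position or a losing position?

Winning position

Bitwise XOR of the heap sizes:
  011  (3)
  100  (4)
  101  (5)
  010  (2)
  110  (6)
  ---
  110  (6)
The nim-sum is 6 ≠ 0, so this is an N-position: the player to move can win.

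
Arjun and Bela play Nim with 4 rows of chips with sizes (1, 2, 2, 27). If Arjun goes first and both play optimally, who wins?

Compute the nim-sum pairwise:
1 ^ 2 = 3
3 ^ 2 = 1
1 ^ 27 = 26
The nim-sum is 26 ≠ 0, so this is an N-position: the player to move can win; Arjun has a winning move.

Arjun wins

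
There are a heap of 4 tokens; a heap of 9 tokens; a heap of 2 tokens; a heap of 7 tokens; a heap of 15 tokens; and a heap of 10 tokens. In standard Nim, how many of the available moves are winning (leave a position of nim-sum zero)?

Nim-sum: 4 ⊕ 9 ⊕ 2 ⊕ 7 ⊕ 15 ⊕ 10 = 13.
The overall nim-sum is X = 13. A heap of size p has a winning move iff p XOR X < p (reduce it to p XOR X).
  4: 4 XOR 13 = 9 ≥ 4 — no move.
  9: 9 XOR 13 = 4 < 9 — winning move (to 4).
  2: 2 XOR 13 = 15 ≥ 2 — no move.
  7: 7 XOR 13 = 10 ≥ 7 — no move.
  15: 15 XOR 13 = 2 < 15 — winning move (to 2).
  10: 10 XOR 13 = 7 < 10 — winning move (to 7).
That gives 3 winning moves.

3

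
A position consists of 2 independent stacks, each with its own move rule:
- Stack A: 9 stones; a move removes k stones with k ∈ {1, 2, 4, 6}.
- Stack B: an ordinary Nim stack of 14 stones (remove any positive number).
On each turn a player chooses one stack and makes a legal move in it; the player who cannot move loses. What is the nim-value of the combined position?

For stack A, compute g(0), g(1), … with moves {1, 2, 4, 6}:
k:     0  1  2  3  4  5  6  7  8  9
g(k):  0  1  2  0  1  2  3  4  0  1
So g(9) = 1.
Stack B is a plain Nim stack of size 14, so its Grundy value is 14.
By the Sprague-Grundy theorem, the Grundy value of a sum of independent games is the XOR of the component values.
Combined value = 1 ⊕ 14 = 15.

15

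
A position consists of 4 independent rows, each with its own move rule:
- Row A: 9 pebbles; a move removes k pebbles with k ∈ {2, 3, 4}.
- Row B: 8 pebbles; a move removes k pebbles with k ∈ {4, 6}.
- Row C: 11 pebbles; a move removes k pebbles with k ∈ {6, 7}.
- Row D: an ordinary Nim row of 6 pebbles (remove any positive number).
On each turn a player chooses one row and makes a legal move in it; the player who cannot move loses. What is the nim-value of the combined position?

4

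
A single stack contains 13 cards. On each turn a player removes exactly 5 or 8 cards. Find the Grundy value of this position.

0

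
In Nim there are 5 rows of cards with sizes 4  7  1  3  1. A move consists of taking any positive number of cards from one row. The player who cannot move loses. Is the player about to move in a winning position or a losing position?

Losing position

Compute the nim-sum pairwise:
4 XOR 7 = 3
3 XOR 1 = 2
2 XOR 3 = 1
1 XOR 1 = 0
The nim-sum is 0, so this is a P-position: the player to move is in a losing position under optimal play.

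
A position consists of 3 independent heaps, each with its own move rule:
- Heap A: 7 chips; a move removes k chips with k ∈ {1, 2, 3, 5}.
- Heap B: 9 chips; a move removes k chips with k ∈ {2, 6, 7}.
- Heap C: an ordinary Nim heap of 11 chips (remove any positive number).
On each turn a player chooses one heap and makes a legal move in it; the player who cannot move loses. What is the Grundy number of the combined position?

Build the Grundy sequence for heap A with g(k) = mex{g(k−s) : s ∈ {1, 2, 3, 5}, s ≤ k}:
k:     0  1  2  3  4  5  6  7
g(k):  0  1  2  3  0  1  2  3
So g(7) = 3.
For heap B, compute g(0), g(1), … with moves {2, 6, 7}:
k:     0  1  2  3  4  5  6  7  8  9
g(k):  0  0  1  1  0  0  1  1  2  0
So g(9) = 0.
Heap C is a plain Nim heap of size 11, so its Grundy value is 11.
The value of a disjunctive sum is the nim-sum of the parts.
Combined value = 3 XOR 0 XOR 11 = 8.

8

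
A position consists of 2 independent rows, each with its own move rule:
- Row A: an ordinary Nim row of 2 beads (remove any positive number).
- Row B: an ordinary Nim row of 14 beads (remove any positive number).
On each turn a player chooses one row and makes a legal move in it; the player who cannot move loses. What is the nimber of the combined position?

Row A is a plain Nim row of size 2, so its Grundy value is 2.
Row B is a plain Nim row of size 14, so its Grundy value is 14.
The value of a disjunctive sum is the nim-sum of the parts.
Combined value = 2 XOR 14 = 12.

12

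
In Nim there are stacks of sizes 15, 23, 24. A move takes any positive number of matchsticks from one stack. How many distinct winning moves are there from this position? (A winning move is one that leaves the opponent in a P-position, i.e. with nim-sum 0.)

0

Bitwise XOR of the heap sizes:
  01111  (15)
  10111  (23)
  11000  (24)
  -----
  00000  (0)
The nim-sum is already 0, so every move leaves a nonzero nim-sum — there are no winning moves.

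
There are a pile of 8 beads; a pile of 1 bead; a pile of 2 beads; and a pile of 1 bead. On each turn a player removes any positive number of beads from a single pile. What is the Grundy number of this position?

10

Nim-sum: 8 ⊕ 1 ⊕ 2 ⊕ 1 = 10.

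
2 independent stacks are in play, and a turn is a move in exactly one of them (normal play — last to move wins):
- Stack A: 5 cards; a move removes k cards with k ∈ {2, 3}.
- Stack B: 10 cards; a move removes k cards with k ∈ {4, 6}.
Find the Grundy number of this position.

Grundy values for stack A (subtraction set {2, 3}):
k:     0  1  2  3  4  5
g(k):  0  0  1  1  2  0
So g(5) = 0.
For stack B, compute g(0), g(1), … with moves {4, 6}:
k:     0  1  2  3  4  5  6  7  8  9 10
g(k):  0  0  0  0  1  1  1  1  2  2  0
So g(10) = 0.
The value of a disjunctive sum is the nim-sum of the parts.
Combined value = 0 ⊕ 0 = 0.

0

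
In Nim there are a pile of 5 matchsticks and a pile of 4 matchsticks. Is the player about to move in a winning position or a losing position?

Compute the nim-sum pairwise:
5 ^ 4 = 1
The nim-sum is 1 ≠ 0, so this is an N-position: the player to move can win.

Winning position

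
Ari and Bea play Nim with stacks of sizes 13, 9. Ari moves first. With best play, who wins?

Ari wins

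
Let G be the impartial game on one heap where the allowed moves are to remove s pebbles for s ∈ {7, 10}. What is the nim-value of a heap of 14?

2

Grundy values for subtraction set {7, 10}:
k:     0  1  2  3  4  5  6  7  8  9 10 11 12 13 14
g(k):  0  0  0  0  0  0  0  1  1  1  1  1  1  1  2
So g(14) = 2.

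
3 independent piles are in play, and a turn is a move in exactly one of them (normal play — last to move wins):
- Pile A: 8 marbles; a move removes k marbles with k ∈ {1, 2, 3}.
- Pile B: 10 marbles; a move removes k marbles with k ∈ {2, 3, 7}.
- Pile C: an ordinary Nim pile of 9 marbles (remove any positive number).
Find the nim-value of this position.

9

For pile A, compute g(0), g(1), … with moves {1, 2, 3}:
k:     0  1  2  3  4  5  6  7  8
g(k):  0  1  2  3  0  1  2  3  0
So g(8) = 0.
Build the Grundy sequence for pile B with g(k) = mex{g(k−s) : s ∈ {2, 3, 7}, s ≤ k}:
g(0) = mex{} = 0
g(1) = mex{} = 0
g(2) = mex{0} = 1
g(3) = mex{0} = 1
g(4) = mex{0,1} = 2
g(5) = mex{1} = 0
g(6) = mex{1,2} = 0
g(7) = mex{0,2} = 1
g(8) = mex{0} = 1
g(9) = mex{0,1} = 2
g(10) = mex{1} = 0
So g(10) = 0.
Pile C is a plain Nim pile of size 9, so its Grundy value is 9.
By the Sprague-Grundy theorem, the Grundy value of a sum of independent games is the XOR of the component values.
Combined value = 0 ⊕ 0 ⊕ 9 = 9.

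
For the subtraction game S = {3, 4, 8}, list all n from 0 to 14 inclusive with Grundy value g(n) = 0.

0, 1, 2, 7, 12, 13, 14

Compute g(0), g(1), … for moves {3, 4, 8}:
k:     0  1  2  3  4  5  6  7  8  9 10 11 12 13 14
g(k):  0  0  0  1  1  1  2  0  2  3  1  3  0  0  0
The P-positions (g = 0) in 0..14 are 0, 1, 2, 7, 12, 13, 14.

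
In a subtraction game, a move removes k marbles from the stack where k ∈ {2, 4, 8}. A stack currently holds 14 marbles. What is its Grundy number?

Compute g(0), g(1), … for moves {2, 4, 8}:
g(0) = mex{} = 0
g(1) = mex{} = 0
g(2) = mex{0} = 1
g(3) = mex{0} = 1
g(4) = mex{0,1} = 2
g(5) = mex{0,1} = 2
g(6) = mex{1,2} = 0
g(7) = mex{1,2} = 0
g(8) = mex{0,2} = 1
g(9) = mex{0,2} = 1
g(10) = mex{0,1} = 2
g(11) = mex{0,1} = 2
g(12) = mex{1,2} = 0
g(13) = mex{1,2} = 0
g(14) = mex{0,2} = 1
So g(14) = 1.

1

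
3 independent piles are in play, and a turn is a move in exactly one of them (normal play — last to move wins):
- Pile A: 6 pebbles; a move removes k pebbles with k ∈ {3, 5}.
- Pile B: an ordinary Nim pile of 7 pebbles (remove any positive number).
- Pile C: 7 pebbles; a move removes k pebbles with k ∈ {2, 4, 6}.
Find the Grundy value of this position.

6

Build the Grundy sequence for pile A with g(k) = mex{g(k−s) : s ∈ {3, 5}, s ≤ k}:
k:     0  1  2  3  4  5  6
g(k):  0  0  0  1  1  1  2
So g(6) = 2.
Pile B is a plain Nim pile of size 7, so its Grundy value is 7.
For pile C, compute g(0), g(1), … with moves {2, 4, 6}:
k:     0  1  2  3  4  5  6  7
g(k):  0  0  1  1  2  2  3  3
So g(7) = 3.
The value of a disjunctive sum is the nim-sum of the parts.
Combined value = 2 XOR 7 XOR 3 = 6.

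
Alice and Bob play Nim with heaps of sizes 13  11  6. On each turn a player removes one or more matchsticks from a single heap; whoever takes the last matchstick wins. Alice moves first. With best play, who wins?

Bob wins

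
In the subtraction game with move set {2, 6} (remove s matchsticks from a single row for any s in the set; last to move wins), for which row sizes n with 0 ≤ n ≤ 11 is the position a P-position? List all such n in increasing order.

Build the Grundy sequence with g(k) = mex{g(k−s) : s ∈ {2, 6}, s ≤ k}:
k:     0  1  2  3  4  5  6  7  8  9 10 11
g(k):  0  0  1  1  0  0  1  1  0  0  1  1
The P-positions (g = 0) in 0..11 are 0, 1, 4, 5, 8, 9.

0, 1, 4, 5, 8, 9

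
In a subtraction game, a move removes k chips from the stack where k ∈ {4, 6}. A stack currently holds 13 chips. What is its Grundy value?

0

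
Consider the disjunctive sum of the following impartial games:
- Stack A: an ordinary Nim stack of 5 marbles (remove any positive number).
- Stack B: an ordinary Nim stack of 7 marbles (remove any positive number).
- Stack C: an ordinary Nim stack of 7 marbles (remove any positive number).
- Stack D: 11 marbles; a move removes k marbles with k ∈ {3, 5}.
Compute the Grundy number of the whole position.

Stack A is a plain Nim stack of size 5, so its Grundy value is 5.
Stack B is a plain Nim stack of size 7, so its Grundy value is 7.
Stack C is a plain Nim stack of size 7, so its Grundy value is 7.
Grundy values for stack D (subtraction set {3, 5}):
g(0) = mex{} = 0
g(1) = mex{} = 0
g(2) = mex{} = 0
g(3) = mex{0} = 1
g(4) = mex{0} = 1
g(5) = mex{0} = 1
g(6) = mex{0,1} = 2
g(7) = mex{0,1} = 2
g(8) = mex{1} = 0
g(9) = mex{1,2} = 0
g(10) = mex{1,2} = 0
g(11) = mex{0,2} = 1
So g(11) = 1.
By the Sprague-Grundy theorem, the Grundy value of a sum of independent games is the XOR of the component values.
Combined value = 5 XOR 7 XOR 7 XOR 1 = 4.

4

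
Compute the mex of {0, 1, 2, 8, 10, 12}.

3

The values 0, 1, 2 are all present; 3 is the first non-negative integer missing from the set.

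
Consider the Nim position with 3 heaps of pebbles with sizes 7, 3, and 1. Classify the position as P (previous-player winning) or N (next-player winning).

Bitwise XOR of the heap sizes:
  111  (7)
  011  (3)
  001  (1)
  ---
  101  (5)
The nim-sum is 5 ≠ 0, so this is an N-position: the player to move can win.

N-position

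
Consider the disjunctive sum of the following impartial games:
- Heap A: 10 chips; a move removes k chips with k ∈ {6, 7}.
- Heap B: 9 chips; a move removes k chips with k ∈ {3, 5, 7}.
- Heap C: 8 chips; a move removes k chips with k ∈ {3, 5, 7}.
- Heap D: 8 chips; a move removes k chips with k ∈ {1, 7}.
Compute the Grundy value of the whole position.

Build the Grundy sequence for heap A with g(k) = mex{g(k−s) : s ∈ {6, 7}, s ≤ k}:
g(0) = mex{} = 0
g(1) = mex{} = 0
g(2) = mex{} = 0
g(3) = mex{} = 0
g(4) = mex{} = 0
g(5) = mex{} = 0
g(6) = mex{0} = 1
g(7) = mex{0} = 1
g(8) = mex{0} = 1
g(9) = mex{0} = 1
g(10) = mex{0} = 1
So g(10) = 1.
Grundy values for heap B (subtraction set {3, 5, 7}):
k:     0  1  2  3  4  5  6  7  8  9
g(k):  0  0  0  1  1  1  2  2  2  3
So g(9) = 3.
Build the Grundy sequence for heap C with g(k) = mex{g(k−s) : s ∈ {3, 5, 7}, s ≤ k}:
k:     0  1  2  3  4  5  6  7  8
g(k):  0  0  0  1  1  1  2  2  2
So g(8) = 2.
Build the Grundy sequence for heap D with g(k) = mex{g(k−s) : s ∈ {1, 7}, s ≤ k}:
g(0) = mex{} = 0
g(1) = mex{0} = 1
g(2) = mex{1} = 0
g(3) = mex{0} = 1
g(4) = mex{1} = 0
g(5) = mex{0} = 1
g(6) = mex{1} = 0
g(7) = mex{0} = 1
g(8) = mex{1} = 0
So g(8) = 0.
By the Sprague-Grundy theorem, the Grundy value of a sum of independent games is the XOR of the component values.
Combined value = 1 ⊕ 3 ⊕ 2 ⊕ 0 = 0.

0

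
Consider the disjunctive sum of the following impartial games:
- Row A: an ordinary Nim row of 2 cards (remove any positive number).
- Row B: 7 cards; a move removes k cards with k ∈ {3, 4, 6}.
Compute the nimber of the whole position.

0

Row A is a plain Nim row of size 2, so its Grundy value is 2.
Grundy values for row B (subtraction set {3, 4, 6}):
k:     0  1  2  3  4  5  6  7
g(k):  0  0  0  1  1  1  2  2
So g(7) = 2.
The value of a disjunctive sum is the nim-sum of the parts.
Combined value = 2 ⊕ 2 = 0.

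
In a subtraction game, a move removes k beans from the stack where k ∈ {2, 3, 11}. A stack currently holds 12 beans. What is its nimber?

Compute g(0), g(1), … for moves {2, 3, 11}:
k:     0  1  2  3  4  5  6  7  8  9 10 11 12
g(k):  0  0  1  1  2  0  0  1  1  2  0  3  1
So g(12) = 1.

1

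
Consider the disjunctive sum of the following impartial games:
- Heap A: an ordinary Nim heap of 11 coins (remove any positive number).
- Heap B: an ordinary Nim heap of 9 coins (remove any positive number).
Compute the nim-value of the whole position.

2

Heap A is a plain Nim heap of size 11, so its Grundy value is 11.
Heap B is a plain Nim heap of size 9, so its Grundy value is 9.
The value of a disjunctive sum is the nim-sum of the parts.
Combined value = 11 ⊕ 9 = 2.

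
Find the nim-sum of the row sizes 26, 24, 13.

Nim-sum: 26 XOR 24 XOR 13 = 15.

15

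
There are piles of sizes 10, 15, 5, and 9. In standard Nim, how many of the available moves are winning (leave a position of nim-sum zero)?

3

Compute the nim-sum pairwise:
10 ^ 15 = 5
5 ^ 5 = 0
0 ^ 9 = 9
The overall nim-sum is X = 9. A pile of size p has a winning move iff p XOR X < p (reduce it to p XOR X).
  10: 10 XOR 9 = 3 < 10 — winning move (to 3).
  15: 15 XOR 9 = 6 < 15 — winning move (to 6).
  5: 5 XOR 9 = 12 ≥ 5 — no move.
  9: 9 XOR 9 = 0 < 9 — winning move (to 0).
That gives 3 winning moves.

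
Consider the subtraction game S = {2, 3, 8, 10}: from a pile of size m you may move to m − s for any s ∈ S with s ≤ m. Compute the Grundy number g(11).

3

Grundy values for subtraction set {2, 3, 8, 10}:
k:     0  1  2  3  4  5  6  7  8  9 10 11
g(k):  0  0  1  1  2  0  0  1  1  2  2  3
So g(11) = 3.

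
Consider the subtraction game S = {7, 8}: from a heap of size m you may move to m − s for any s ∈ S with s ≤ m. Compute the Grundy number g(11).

Build the Grundy sequence with g(k) = mex{g(k−s) : s ∈ {7, 8}, s ≤ k}:
g(0) = mex{} = 0
g(1) = mex{} = 0
g(2) = mex{} = 0
g(3) = mex{} = 0
g(4) = mex{} = 0
g(5) = mex{} = 0
g(6) = mex{} = 0
g(7) = mex{0} = 1
g(8) = mex{0} = 1
g(9) = mex{0} = 1
g(10) = mex{0} = 1
g(11) = mex{0} = 1
So g(11) = 1.

1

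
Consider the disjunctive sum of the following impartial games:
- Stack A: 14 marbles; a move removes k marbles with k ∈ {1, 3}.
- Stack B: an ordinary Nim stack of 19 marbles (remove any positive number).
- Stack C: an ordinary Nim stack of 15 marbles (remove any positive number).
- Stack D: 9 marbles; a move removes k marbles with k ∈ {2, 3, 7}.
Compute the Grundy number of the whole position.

30

Grundy values for stack A (subtraction set {1, 3}):
g(0) = mex{} = 0
g(1) = mex{0} = 1
g(2) = mex{1} = 0
g(3) = mex{0} = 1
g(4) = mex{1} = 0
g(5) = mex{0} = 1
g(6) = mex{1} = 0
g(7) = mex{0} = 1
g(8) = mex{1} = 0
g(9) = mex{0} = 1
g(10) = mex{1} = 0
g(11) = mex{0} = 1
g(12) = mex{1} = 0
g(13) = mex{0} = 1
g(14) = mex{1} = 0
So g(14) = 0.
Stack B is a plain Nim stack of size 19, so its Grundy value is 19.
Stack C is a plain Nim stack of size 15, so its Grundy value is 15.
Build the Grundy sequence for stack D with g(k) = mex{g(k−s) : s ∈ {2, 3, 7}, s ≤ k}:
k:     0  1  2  3  4  5  6  7  8  9
g(k):  0  0  1  1  2  0  0  1  1  2
So g(9) = 2.
The value of a disjunctive sum is the nim-sum of the parts.
Combined value = 0 ⊕ 19 ⊕ 15 ⊕ 2 = 30.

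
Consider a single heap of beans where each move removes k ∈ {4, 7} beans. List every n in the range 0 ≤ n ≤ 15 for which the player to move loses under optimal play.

Grundy values for subtraction set {4, 7}:
k:     0  1  2  3  4  5  6  7  8  9 10 11 12 13 14 15
g(k):  0  0  0  0  1  1  1  1  2  2  2  0  0  0  0  1
The P-positions (g = 0) in 0..15 are 0, 1, 2, 3, 11, 12, 13, 14.

0, 1, 2, 3, 11, 12, 13, 14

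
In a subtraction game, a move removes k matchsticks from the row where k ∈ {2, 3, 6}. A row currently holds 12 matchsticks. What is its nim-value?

Build the Grundy sequence with g(k) = mex{g(k−s) : s ∈ {2, 3, 6}, s ≤ k}:
g(0) = mex{} = 0
g(1) = mex{} = 0
g(2) = mex{0} = 1
g(3) = mex{0} = 1
g(4) = mex{0,1} = 2
g(5) = mex{1} = 0
g(6) = mex{0,1,2} = 3
g(7) = mex{0,2} = 1
g(8) = mex{0,1,3} = 2
g(9) = mex{1,3} = 0
g(10) = mex{1,2} = 0
g(11) = mex{0,2} = 1
g(12) = mex{0,3} = 1
So g(12) = 1.

1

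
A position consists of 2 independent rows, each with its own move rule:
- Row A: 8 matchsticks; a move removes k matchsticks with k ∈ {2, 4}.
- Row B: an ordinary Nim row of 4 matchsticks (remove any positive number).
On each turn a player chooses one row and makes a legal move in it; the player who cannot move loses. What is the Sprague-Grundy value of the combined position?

For row A, compute g(0), g(1), … with moves {2, 4}:
k:     0  1  2  3  4  5  6  7  8
g(k):  0  0  1  1  2  2  0  0  1
So g(8) = 1.
Row B is a plain Nim row of size 4, so its Grundy value is 4.
The value of a disjunctive sum is the nim-sum of the parts.
Combined value = 1 XOR 4 = 5.

5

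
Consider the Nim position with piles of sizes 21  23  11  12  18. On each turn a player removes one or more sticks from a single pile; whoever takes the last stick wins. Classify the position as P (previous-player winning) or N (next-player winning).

N-position

In binary:
  10101  (21)
  10111  (23)
  01011  (11)
  01100  (12)
  10010  (18)
  -----
  10111  (23)
The nim-sum is 23 ≠ 0, so this is an N-position: the player to move can win.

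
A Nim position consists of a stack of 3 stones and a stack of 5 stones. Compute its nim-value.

6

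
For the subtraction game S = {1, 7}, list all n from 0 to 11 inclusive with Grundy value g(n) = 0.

0, 2, 4, 6, 8, 10

Build the Grundy sequence with g(k) = mex{g(k−s) : s ∈ {1, 7}, s ≤ k}:
k:     0  1  2  3  4  5  6  7  8  9 10 11
g(k):  0  1  0  1  0  1  0  1  0  1  0  1
The P-positions (g = 0) in 0..11 are 0, 2, 4, 6, 8, 10.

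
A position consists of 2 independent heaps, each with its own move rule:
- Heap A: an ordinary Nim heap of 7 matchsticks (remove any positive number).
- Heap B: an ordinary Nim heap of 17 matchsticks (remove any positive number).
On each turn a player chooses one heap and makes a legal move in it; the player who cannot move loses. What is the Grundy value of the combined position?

22

Heap A is a plain Nim heap of size 7, so its Grundy value is 7.
Heap B is a plain Nim heap of size 17, so its Grundy value is 17.
By the Sprague-Grundy theorem, the Grundy value of a sum of independent games is the XOR of the component values.
Combined value = 7 ⊕ 17 = 22.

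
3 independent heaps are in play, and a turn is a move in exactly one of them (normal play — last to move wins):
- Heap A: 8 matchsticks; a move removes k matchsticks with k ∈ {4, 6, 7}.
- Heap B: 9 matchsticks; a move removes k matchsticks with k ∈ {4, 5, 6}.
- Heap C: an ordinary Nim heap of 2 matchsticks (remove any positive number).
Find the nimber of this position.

2

Build the Grundy sequence for heap A with g(k) = mex{g(k−s) : s ∈ {4, 6, 7}, s ≤ k}:
k:     0  1  2  3  4  5  6  7  8
g(k):  0  0  0  0  1  1  1  1  2
So g(8) = 2.
Grundy values for heap B (subtraction set {4, 5, 6}):
g(0) = mex{} = 0
g(1) = mex{} = 0
g(2) = mex{} = 0
g(3) = mex{} = 0
g(4) = mex{0} = 1
g(5) = mex{0} = 1
g(6) = mex{0} = 1
g(7) = mex{0} = 1
g(8) = mex{0,1} = 2
g(9) = mex{0,1} = 2
So g(9) = 2.
Heap C is a plain Nim heap of size 2, so its Grundy value is 2.
By the Sprague-Grundy theorem, the Grundy value of a sum of independent games is the XOR of the component values.
Combined value = 2 XOR 2 XOR 2 = 2.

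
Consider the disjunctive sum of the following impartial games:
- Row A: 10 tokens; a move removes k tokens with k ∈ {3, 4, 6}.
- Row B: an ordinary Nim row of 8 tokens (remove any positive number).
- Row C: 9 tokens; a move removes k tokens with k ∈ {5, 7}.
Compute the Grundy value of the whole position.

9

Build the Grundy sequence for row A with g(k) = mex{g(k−s) : s ∈ {3, 4, 6}, s ≤ k}:
k:     0  1  2  3  4  5  6  7  8  9 10
g(k):  0  0  0  1  1  1  2  2  2  0  0
So g(10) = 0.
Row B is a plain Nim row of size 8, so its Grundy value is 8.
Build the Grundy sequence for row C with g(k) = mex{g(k−s) : s ∈ {5, 7}, s ≤ k}:
k:     0  1  2  3  4  5  6  7  8  9
g(k):  0  0  0  0  0  1  1  1  1  1
So g(9) = 1.
By the Sprague-Grundy theorem, the Grundy value of a sum of independent games is the XOR of the component values.
Combined value = 0 XOR 8 XOR 1 = 9.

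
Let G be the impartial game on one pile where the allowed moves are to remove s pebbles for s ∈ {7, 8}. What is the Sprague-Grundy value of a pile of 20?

Grundy values for subtraction set {7, 8}:
k:     0  1  2  3  4  5  6  7  8  9 10 11 12 13 14 15 16 17 18 19 20
g(k):  0  0  0  0  0  0  0  1  1  1  1  1  1  1  2  0  0  0  0  0  0
So g(20) = 0.

0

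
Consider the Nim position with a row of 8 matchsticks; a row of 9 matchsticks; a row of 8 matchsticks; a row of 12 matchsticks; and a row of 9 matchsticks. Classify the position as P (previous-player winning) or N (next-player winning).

N-position

Nim-sum: 8 XOR 9 XOR 8 XOR 12 XOR 9 = 12.
The nim-sum is 12 ≠ 0, so this is an N-position: the player to move can win.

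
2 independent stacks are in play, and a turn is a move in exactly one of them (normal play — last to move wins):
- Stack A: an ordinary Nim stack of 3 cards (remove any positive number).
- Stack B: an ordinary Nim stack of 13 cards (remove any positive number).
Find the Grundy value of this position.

Stack A is a plain Nim stack of size 3, so its Grundy value is 3.
Stack B is a plain Nim stack of size 13, so its Grundy value is 13.
The value of a disjunctive sum is the nim-sum of the parts.
Combined value = 3 ⊕ 13 = 14.

14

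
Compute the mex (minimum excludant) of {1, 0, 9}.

2

The values 0, 1 are all present; 2 is the first non-negative integer missing from the set.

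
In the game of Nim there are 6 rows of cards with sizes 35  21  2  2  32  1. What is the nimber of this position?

23

Nim-sum: 35 ⊕ 21 ⊕ 2 ⊕ 2 ⊕ 32 ⊕ 1 = 23.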